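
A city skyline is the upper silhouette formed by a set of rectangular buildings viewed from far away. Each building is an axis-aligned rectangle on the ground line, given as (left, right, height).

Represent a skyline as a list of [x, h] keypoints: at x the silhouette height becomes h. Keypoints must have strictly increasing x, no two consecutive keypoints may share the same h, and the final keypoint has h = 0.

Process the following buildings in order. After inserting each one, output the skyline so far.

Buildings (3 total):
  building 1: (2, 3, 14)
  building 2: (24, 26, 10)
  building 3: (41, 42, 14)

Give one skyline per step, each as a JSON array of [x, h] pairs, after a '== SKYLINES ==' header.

== SKYLINES ==
[[2,14],[3,0]]
[[2,14],[3,0],[24,10],[26,0]]
[[2,14],[3,0],[24,10],[26,0],[41,14],[42,0]]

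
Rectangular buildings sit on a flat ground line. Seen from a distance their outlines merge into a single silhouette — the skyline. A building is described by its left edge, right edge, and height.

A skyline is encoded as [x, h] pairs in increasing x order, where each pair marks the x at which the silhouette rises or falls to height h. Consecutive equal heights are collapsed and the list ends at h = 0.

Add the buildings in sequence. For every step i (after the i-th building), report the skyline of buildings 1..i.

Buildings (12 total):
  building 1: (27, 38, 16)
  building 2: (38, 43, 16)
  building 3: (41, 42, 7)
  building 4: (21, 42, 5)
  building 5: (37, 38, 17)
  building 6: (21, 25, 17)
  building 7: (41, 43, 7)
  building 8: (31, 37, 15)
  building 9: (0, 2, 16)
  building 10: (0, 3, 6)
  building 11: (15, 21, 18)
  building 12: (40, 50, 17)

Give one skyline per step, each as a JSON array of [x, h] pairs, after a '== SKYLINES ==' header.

== SKYLINES ==
[[27,16],[38,0]]
[[27,16],[43,0]]
[[27,16],[43,0]]
[[21,5],[27,16],[43,0]]
[[21,5],[27,16],[37,17],[38,16],[43,0]]
[[21,17],[25,5],[27,16],[37,17],[38,16],[43,0]]
[[21,17],[25,5],[27,16],[37,17],[38,16],[43,0]]
[[21,17],[25,5],[27,16],[37,17],[38,16],[43,0]]
[[0,16],[2,0],[21,17],[25,5],[27,16],[37,17],[38,16],[43,0]]
[[0,16],[2,6],[3,0],[21,17],[25,5],[27,16],[37,17],[38,16],[43,0]]
[[0,16],[2,6],[3,0],[15,18],[21,17],[25,5],[27,16],[37,17],[38,16],[43,0]]
[[0,16],[2,6],[3,0],[15,18],[21,17],[25,5],[27,16],[37,17],[38,16],[40,17],[50,0]]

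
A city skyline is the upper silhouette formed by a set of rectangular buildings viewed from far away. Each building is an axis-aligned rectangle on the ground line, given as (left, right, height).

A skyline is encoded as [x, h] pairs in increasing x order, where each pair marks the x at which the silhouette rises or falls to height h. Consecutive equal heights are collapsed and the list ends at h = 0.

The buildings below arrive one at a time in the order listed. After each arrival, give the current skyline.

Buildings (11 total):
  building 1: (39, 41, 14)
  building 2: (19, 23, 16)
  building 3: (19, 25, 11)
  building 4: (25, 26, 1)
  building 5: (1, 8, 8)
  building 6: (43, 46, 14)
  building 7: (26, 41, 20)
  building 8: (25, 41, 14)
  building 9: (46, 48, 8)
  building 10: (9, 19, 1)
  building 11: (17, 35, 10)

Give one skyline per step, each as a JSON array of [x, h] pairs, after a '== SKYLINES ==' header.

== SKYLINES ==
[[39,14],[41,0]]
[[19,16],[23,0],[39,14],[41,0]]
[[19,16],[23,11],[25,0],[39,14],[41,0]]
[[19,16],[23,11],[25,1],[26,0],[39,14],[41,0]]
[[1,8],[8,0],[19,16],[23,11],[25,1],[26,0],[39,14],[41,0]]
[[1,8],[8,0],[19,16],[23,11],[25,1],[26,0],[39,14],[41,0],[43,14],[46,0]]
[[1,8],[8,0],[19,16],[23,11],[25,1],[26,20],[41,0],[43,14],[46,0]]
[[1,8],[8,0],[19,16],[23,11],[25,14],[26,20],[41,0],[43,14],[46,0]]
[[1,8],[8,0],[19,16],[23,11],[25,14],[26,20],[41,0],[43,14],[46,8],[48,0]]
[[1,8],[8,0],[9,1],[19,16],[23,11],[25,14],[26,20],[41,0],[43,14],[46,8],[48,0]]
[[1,8],[8,0],[9,1],[17,10],[19,16],[23,11],[25,14],[26,20],[41,0],[43,14],[46,8],[48,0]]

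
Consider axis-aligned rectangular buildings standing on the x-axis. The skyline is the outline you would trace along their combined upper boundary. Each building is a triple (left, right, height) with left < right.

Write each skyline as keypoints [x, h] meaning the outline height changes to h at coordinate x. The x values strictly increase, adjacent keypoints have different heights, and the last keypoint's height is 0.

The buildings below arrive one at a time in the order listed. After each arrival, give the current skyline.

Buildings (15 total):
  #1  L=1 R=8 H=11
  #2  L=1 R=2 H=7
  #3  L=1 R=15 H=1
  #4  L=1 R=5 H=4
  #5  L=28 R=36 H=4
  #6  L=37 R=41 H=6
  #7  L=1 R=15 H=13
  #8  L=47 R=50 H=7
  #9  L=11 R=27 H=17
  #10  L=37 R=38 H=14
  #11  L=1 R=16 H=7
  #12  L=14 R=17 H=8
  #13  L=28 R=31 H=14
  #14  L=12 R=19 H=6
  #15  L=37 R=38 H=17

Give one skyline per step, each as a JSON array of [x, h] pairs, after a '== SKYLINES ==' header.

== SKYLINES ==
[[1,11],[8,0]]
[[1,11],[8,0]]
[[1,11],[8,1],[15,0]]
[[1,11],[8,1],[15,0]]
[[1,11],[8,1],[15,0],[28,4],[36,0]]
[[1,11],[8,1],[15,0],[28,4],[36,0],[37,6],[41,0]]
[[1,13],[15,0],[28,4],[36,0],[37,6],[41,0]]
[[1,13],[15,0],[28,4],[36,0],[37,6],[41,0],[47,7],[50,0]]
[[1,13],[11,17],[27,0],[28,4],[36,0],[37,6],[41,0],[47,7],[50,0]]
[[1,13],[11,17],[27,0],[28,4],[36,0],[37,14],[38,6],[41,0],[47,7],[50,0]]
[[1,13],[11,17],[27,0],[28,4],[36,0],[37,14],[38,6],[41,0],[47,7],[50,0]]
[[1,13],[11,17],[27,0],[28,4],[36,0],[37,14],[38,6],[41,0],[47,7],[50,0]]
[[1,13],[11,17],[27,0],[28,14],[31,4],[36,0],[37,14],[38,6],[41,0],[47,7],[50,0]]
[[1,13],[11,17],[27,0],[28,14],[31,4],[36,0],[37,14],[38,6],[41,0],[47,7],[50,0]]
[[1,13],[11,17],[27,0],[28,14],[31,4],[36,0],[37,17],[38,6],[41,0],[47,7],[50,0]]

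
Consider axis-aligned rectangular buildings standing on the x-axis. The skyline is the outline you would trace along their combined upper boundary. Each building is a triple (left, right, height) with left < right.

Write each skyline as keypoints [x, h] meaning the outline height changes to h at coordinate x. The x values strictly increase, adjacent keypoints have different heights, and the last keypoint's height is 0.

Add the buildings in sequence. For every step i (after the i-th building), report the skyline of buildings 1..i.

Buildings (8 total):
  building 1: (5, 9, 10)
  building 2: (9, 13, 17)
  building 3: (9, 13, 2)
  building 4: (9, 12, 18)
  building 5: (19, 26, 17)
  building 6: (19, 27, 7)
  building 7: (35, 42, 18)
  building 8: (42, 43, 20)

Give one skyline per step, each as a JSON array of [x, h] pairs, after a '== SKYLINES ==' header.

== SKYLINES ==
[[5,10],[9,0]]
[[5,10],[9,17],[13,0]]
[[5,10],[9,17],[13,0]]
[[5,10],[9,18],[12,17],[13,0]]
[[5,10],[9,18],[12,17],[13,0],[19,17],[26,0]]
[[5,10],[9,18],[12,17],[13,0],[19,17],[26,7],[27,0]]
[[5,10],[9,18],[12,17],[13,0],[19,17],[26,7],[27,0],[35,18],[42,0]]
[[5,10],[9,18],[12,17],[13,0],[19,17],[26,7],[27,0],[35,18],[42,20],[43,0]]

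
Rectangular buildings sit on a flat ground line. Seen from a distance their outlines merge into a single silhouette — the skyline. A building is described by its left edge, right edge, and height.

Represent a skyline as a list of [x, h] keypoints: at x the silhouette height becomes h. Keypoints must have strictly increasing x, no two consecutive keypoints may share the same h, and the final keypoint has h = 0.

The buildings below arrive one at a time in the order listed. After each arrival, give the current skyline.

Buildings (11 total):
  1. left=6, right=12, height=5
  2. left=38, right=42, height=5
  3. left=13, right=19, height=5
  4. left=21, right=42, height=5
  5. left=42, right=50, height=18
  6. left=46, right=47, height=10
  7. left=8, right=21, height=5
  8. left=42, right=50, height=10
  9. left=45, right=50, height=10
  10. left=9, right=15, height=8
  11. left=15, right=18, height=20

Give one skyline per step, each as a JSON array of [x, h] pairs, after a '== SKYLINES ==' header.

== SKYLINES ==
[[6,5],[12,0]]
[[6,5],[12,0],[38,5],[42,0]]
[[6,5],[12,0],[13,5],[19,0],[38,5],[42,0]]
[[6,5],[12,0],[13,5],[19,0],[21,5],[42,0]]
[[6,5],[12,0],[13,5],[19,0],[21,5],[42,18],[50,0]]
[[6,5],[12,0],[13,5],[19,0],[21,5],[42,18],[50,0]]
[[6,5],[42,18],[50,0]]
[[6,5],[42,18],[50,0]]
[[6,5],[42,18],[50,0]]
[[6,5],[9,8],[15,5],[42,18],[50,0]]
[[6,5],[9,8],[15,20],[18,5],[42,18],[50,0]]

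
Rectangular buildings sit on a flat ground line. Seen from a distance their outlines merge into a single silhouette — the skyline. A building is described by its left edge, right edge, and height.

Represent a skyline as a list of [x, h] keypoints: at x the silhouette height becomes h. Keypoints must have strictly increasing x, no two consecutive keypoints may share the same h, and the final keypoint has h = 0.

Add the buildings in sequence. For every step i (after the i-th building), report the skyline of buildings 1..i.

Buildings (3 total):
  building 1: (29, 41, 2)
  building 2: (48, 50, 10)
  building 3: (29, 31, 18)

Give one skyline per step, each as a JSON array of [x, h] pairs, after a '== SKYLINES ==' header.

== SKYLINES ==
[[29,2],[41,0]]
[[29,2],[41,0],[48,10],[50,0]]
[[29,18],[31,2],[41,0],[48,10],[50,0]]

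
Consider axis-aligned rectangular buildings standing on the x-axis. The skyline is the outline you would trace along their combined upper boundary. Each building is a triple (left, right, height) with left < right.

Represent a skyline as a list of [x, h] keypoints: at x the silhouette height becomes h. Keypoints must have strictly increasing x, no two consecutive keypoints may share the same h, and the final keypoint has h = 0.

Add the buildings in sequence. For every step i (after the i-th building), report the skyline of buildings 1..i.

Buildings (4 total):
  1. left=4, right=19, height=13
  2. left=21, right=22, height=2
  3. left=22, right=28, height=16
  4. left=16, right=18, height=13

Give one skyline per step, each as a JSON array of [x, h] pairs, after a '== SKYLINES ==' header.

== SKYLINES ==
[[4,13],[19,0]]
[[4,13],[19,0],[21,2],[22,0]]
[[4,13],[19,0],[21,2],[22,16],[28,0]]
[[4,13],[19,0],[21,2],[22,16],[28,0]]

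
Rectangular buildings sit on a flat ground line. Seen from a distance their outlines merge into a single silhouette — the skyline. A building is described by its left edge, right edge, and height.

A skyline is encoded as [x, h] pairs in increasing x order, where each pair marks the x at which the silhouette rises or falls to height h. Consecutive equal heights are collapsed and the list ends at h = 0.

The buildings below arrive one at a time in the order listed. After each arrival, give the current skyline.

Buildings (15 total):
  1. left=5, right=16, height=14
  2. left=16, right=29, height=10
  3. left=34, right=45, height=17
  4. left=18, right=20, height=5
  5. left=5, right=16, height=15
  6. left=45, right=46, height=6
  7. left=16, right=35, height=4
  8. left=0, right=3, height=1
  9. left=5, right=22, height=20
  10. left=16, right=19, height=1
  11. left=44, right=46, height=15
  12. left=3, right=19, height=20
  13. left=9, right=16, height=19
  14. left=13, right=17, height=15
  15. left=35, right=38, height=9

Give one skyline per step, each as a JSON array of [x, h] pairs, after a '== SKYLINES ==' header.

== SKYLINES ==
[[5,14],[16,0]]
[[5,14],[16,10],[29,0]]
[[5,14],[16,10],[29,0],[34,17],[45,0]]
[[5,14],[16,10],[29,0],[34,17],[45,0]]
[[5,15],[16,10],[29,0],[34,17],[45,0]]
[[5,15],[16,10],[29,0],[34,17],[45,6],[46,0]]
[[5,15],[16,10],[29,4],[34,17],[45,6],[46,0]]
[[0,1],[3,0],[5,15],[16,10],[29,4],[34,17],[45,6],[46,0]]
[[0,1],[3,0],[5,20],[22,10],[29,4],[34,17],[45,6],[46,0]]
[[0,1],[3,0],[5,20],[22,10],[29,4],[34,17],[45,6],[46,0]]
[[0,1],[3,0],[5,20],[22,10],[29,4],[34,17],[45,15],[46,0]]
[[0,1],[3,20],[22,10],[29,4],[34,17],[45,15],[46,0]]
[[0,1],[3,20],[22,10],[29,4],[34,17],[45,15],[46,0]]
[[0,1],[3,20],[22,10],[29,4],[34,17],[45,15],[46,0]]
[[0,1],[3,20],[22,10],[29,4],[34,17],[45,15],[46,0]]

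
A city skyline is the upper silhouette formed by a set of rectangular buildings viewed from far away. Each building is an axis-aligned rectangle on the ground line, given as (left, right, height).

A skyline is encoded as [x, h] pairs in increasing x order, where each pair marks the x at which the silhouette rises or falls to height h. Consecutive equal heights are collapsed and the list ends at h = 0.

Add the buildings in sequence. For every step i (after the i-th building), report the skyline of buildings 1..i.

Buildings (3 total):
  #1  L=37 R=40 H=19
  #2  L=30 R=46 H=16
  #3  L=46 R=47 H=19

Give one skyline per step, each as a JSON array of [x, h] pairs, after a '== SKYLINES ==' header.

== SKYLINES ==
[[37,19],[40,0]]
[[30,16],[37,19],[40,16],[46,0]]
[[30,16],[37,19],[40,16],[46,19],[47,0]]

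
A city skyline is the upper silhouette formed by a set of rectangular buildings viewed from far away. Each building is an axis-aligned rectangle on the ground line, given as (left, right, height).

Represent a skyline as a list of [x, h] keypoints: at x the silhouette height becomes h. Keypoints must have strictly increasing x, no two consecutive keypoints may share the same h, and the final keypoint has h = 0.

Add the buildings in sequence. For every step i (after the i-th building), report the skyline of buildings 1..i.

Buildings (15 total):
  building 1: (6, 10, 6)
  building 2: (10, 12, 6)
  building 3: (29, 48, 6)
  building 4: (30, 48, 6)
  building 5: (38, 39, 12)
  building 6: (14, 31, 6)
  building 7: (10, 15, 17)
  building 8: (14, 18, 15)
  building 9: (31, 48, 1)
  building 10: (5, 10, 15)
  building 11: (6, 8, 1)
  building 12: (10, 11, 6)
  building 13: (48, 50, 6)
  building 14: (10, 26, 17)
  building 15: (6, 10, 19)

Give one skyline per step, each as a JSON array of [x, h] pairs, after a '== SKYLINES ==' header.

== SKYLINES ==
[[6,6],[10,0]]
[[6,6],[12,0]]
[[6,6],[12,0],[29,6],[48,0]]
[[6,6],[12,0],[29,6],[48,0]]
[[6,6],[12,0],[29,6],[38,12],[39,6],[48,0]]
[[6,6],[12,0],[14,6],[38,12],[39,6],[48,0]]
[[6,6],[10,17],[15,6],[38,12],[39,6],[48,0]]
[[6,6],[10,17],[15,15],[18,6],[38,12],[39,6],[48,0]]
[[6,6],[10,17],[15,15],[18,6],[38,12],[39,6],[48,0]]
[[5,15],[10,17],[15,15],[18,6],[38,12],[39,6],[48,0]]
[[5,15],[10,17],[15,15],[18,6],[38,12],[39,6],[48,0]]
[[5,15],[10,17],[15,15],[18,6],[38,12],[39,6],[48,0]]
[[5,15],[10,17],[15,15],[18,6],[38,12],[39,6],[50,0]]
[[5,15],[10,17],[26,6],[38,12],[39,6],[50,0]]
[[5,15],[6,19],[10,17],[26,6],[38,12],[39,6],[50,0]]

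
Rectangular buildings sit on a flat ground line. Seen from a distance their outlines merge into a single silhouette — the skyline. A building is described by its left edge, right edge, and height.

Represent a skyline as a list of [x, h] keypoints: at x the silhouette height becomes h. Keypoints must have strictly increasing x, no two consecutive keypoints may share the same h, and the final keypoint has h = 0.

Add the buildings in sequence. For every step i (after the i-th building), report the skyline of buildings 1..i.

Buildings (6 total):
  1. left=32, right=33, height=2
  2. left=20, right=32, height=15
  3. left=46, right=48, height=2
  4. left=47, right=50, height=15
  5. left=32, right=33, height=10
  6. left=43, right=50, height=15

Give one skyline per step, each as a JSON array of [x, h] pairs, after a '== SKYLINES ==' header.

== SKYLINES ==
[[32,2],[33,0]]
[[20,15],[32,2],[33,0]]
[[20,15],[32,2],[33,0],[46,2],[48,0]]
[[20,15],[32,2],[33,0],[46,2],[47,15],[50,0]]
[[20,15],[32,10],[33,0],[46,2],[47,15],[50,0]]
[[20,15],[32,10],[33,0],[43,15],[50,0]]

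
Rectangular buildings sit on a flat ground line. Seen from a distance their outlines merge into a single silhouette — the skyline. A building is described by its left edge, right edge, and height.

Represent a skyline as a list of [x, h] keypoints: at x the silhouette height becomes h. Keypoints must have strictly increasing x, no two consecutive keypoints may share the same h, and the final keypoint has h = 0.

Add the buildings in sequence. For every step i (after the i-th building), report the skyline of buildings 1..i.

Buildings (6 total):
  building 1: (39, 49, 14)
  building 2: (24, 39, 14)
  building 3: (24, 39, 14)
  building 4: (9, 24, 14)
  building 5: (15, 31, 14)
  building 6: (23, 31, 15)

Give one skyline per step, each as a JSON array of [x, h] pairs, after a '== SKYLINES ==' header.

== SKYLINES ==
[[39,14],[49,0]]
[[24,14],[49,0]]
[[24,14],[49,0]]
[[9,14],[49,0]]
[[9,14],[49,0]]
[[9,14],[23,15],[31,14],[49,0]]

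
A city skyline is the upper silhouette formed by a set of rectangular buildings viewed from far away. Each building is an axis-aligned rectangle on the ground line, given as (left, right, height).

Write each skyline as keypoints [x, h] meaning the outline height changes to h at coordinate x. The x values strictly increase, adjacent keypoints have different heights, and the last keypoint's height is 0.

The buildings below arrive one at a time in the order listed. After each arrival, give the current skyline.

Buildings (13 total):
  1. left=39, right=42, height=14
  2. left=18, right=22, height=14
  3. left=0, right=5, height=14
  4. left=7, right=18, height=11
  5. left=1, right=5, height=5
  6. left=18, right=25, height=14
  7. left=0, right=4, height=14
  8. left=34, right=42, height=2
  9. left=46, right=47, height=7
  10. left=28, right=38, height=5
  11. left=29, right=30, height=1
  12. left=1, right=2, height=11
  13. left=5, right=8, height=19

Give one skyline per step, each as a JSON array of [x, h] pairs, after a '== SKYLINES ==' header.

== SKYLINES ==
[[39,14],[42,0]]
[[18,14],[22,0],[39,14],[42,0]]
[[0,14],[5,0],[18,14],[22,0],[39,14],[42,0]]
[[0,14],[5,0],[7,11],[18,14],[22,0],[39,14],[42,0]]
[[0,14],[5,0],[7,11],[18,14],[22,0],[39,14],[42,0]]
[[0,14],[5,0],[7,11],[18,14],[25,0],[39,14],[42,0]]
[[0,14],[5,0],[7,11],[18,14],[25,0],[39,14],[42,0]]
[[0,14],[5,0],[7,11],[18,14],[25,0],[34,2],[39,14],[42,0]]
[[0,14],[5,0],[7,11],[18,14],[25,0],[34,2],[39,14],[42,0],[46,7],[47,0]]
[[0,14],[5,0],[7,11],[18,14],[25,0],[28,5],[38,2],[39,14],[42,0],[46,7],[47,0]]
[[0,14],[5,0],[7,11],[18,14],[25,0],[28,5],[38,2],[39,14],[42,0],[46,7],[47,0]]
[[0,14],[5,0],[7,11],[18,14],[25,0],[28,5],[38,2],[39,14],[42,0],[46,7],[47,0]]
[[0,14],[5,19],[8,11],[18,14],[25,0],[28,5],[38,2],[39,14],[42,0],[46,7],[47,0]]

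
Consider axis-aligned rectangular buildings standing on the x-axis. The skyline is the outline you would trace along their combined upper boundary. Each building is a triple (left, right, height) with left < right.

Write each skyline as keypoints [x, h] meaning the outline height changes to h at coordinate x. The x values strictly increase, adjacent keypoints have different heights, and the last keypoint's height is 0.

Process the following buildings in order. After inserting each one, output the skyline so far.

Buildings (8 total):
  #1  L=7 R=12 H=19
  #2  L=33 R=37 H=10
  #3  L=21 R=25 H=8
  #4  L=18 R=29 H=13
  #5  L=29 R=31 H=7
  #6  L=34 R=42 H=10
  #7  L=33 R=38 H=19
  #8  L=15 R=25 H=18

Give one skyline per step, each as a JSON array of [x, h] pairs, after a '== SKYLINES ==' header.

== SKYLINES ==
[[7,19],[12,0]]
[[7,19],[12,0],[33,10],[37,0]]
[[7,19],[12,0],[21,8],[25,0],[33,10],[37,0]]
[[7,19],[12,0],[18,13],[29,0],[33,10],[37,0]]
[[7,19],[12,0],[18,13],[29,7],[31,0],[33,10],[37,0]]
[[7,19],[12,0],[18,13],[29,7],[31,0],[33,10],[42,0]]
[[7,19],[12,0],[18,13],[29,7],[31,0],[33,19],[38,10],[42,0]]
[[7,19],[12,0],[15,18],[25,13],[29,7],[31,0],[33,19],[38,10],[42,0]]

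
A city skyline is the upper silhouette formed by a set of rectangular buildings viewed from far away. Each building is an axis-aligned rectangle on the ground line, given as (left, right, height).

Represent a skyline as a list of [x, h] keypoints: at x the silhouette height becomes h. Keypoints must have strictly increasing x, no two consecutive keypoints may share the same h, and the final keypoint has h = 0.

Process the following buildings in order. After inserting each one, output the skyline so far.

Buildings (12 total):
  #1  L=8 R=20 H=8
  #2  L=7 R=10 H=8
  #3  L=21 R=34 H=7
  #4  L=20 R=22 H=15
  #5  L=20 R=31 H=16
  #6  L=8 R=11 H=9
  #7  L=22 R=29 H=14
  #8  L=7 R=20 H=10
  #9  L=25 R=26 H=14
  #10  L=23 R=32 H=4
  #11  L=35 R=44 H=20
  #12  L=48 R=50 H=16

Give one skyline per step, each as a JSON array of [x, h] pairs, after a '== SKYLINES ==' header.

== SKYLINES ==
[[8,8],[20,0]]
[[7,8],[20,0]]
[[7,8],[20,0],[21,7],[34,0]]
[[7,8],[20,15],[22,7],[34,0]]
[[7,8],[20,16],[31,7],[34,0]]
[[7,8],[8,9],[11,8],[20,16],[31,7],[34,0]]
[[7,8],[8,9],[11,8],[20,16],[31,7],[34,0]]
[[7,10],[20,16],[31,7],[34,0]]
[[7,10],[20,16],[31,7],[34,0]]
[[7,10],[20,16],[31,7],[34,0]]
[[7,10],[20,16],[31,7],[34,0],[35,20],[44,0]]
[[7,10],[20,16],[31,7],[34,0],[35,20],[44,0],[48,16],[50,0]]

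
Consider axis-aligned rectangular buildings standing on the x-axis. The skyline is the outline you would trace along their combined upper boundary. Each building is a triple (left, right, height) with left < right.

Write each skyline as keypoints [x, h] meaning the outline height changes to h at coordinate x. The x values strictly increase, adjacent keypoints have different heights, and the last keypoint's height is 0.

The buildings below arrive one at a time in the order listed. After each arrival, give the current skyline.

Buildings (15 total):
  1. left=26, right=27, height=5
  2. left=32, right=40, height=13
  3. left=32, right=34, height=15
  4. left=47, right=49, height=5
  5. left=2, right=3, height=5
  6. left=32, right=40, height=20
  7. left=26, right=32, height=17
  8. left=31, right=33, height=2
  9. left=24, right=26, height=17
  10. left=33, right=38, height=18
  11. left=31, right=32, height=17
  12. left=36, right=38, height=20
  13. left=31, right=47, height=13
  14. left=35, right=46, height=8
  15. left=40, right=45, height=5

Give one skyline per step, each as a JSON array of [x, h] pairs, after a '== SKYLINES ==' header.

== SKYLINES ==
[[26,5],[27,0]]
[[26,5],[27,0],[32,13],[40,0]]
[[26,5],[27,0],[32,15],[34,13],[40,0]]
[[26,5],[27,0],[32,15],[34,13],[40,0],[47,5],[49,0]]
[[2,5],[3,0],[26,5],[27,0],[32,15],[34,13],[40,0],[47,5],[49,0]]
[[2,5],[3,0],[26,5],[27,0],[32,20],[40,0],[47,5],[49,0]]
[[2,5],[3,0],[26,17],[32,20],[40,0],[47,5],[49,0]]
[[2,5],[3,0],[26,17],[32,20],[40,0],[47,5],[49,0]]
[[2,5],[3,0],[24,17],[32,20],[40,0],[47,5],[49,0]]
[[2,5],[3,0],[24,17],[32,20],[40,0],[47,5],[49,0]]
[[2,5],[3,0],[24,17],[32,20],[40,0],[47,5],[49,0]]
[[2,5],[3,0],[24,17],[32,20],[40,0],[47,5],[49,0]]
[[2,5],[3,0],[24,17],[32,20],[40,13],[47,5],[49,0]]
[[2,5],[3,0],[24,17],[32,20],[40,13],[47,5],[49,0]]
[[2,5],[3,0],[24,17],[32,20],[40,13],[47,5],[49,0]]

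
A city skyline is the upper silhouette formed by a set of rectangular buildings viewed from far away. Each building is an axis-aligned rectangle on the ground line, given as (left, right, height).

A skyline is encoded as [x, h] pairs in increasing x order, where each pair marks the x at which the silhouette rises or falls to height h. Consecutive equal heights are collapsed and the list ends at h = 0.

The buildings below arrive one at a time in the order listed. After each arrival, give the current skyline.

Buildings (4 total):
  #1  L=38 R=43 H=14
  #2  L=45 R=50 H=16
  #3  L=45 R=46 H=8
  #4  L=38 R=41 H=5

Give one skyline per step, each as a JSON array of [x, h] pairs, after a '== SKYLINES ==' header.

== SKYLINES ==
[[38,14],[43,0]]
[[38,14],[43,0],[45,16],[50,0]]
[[38,14],[43,0],[45,16],[50,0]]
[[38,14],[43,0],[45,16],[50,0]]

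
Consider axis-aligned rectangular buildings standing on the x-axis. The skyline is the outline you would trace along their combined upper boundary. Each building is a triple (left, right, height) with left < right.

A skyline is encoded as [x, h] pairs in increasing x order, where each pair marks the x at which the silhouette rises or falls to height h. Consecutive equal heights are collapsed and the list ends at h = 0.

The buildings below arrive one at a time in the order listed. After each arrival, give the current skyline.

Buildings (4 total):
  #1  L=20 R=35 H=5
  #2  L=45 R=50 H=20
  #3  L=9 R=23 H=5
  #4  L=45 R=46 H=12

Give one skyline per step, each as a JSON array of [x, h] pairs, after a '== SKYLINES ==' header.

== SKYLINES ==
[[20,5],[35,0]]
[[20,5],[35,0],[45,20],[50,0]]
[[9,5],[35,0],[45,20],[50,0]]
[[9,5],[35,0],[45,20],[50,0]]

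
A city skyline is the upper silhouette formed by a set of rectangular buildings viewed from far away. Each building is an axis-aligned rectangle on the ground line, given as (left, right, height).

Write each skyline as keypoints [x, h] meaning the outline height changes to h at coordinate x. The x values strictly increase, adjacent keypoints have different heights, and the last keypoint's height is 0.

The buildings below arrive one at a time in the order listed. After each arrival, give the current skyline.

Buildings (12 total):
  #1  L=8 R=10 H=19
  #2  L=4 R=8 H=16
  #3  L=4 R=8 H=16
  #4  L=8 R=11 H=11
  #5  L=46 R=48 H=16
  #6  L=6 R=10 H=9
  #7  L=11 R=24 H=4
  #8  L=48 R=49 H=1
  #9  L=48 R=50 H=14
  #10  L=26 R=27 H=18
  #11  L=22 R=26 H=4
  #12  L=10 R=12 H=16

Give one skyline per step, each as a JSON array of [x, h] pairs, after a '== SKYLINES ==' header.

== SKYLINES ==
[[8,19],[10,0]]
[[4,16],[8,19],[10,0]]
[[4,16],[8,19],[10,0]]
[[4,16],[8,19],[10,11],[11,0]]
[[4,16],[8,19],[10,11],[11,0],[46,16],[48,0]]
[[4,16],[8,19],[10,11],[11,0],[46,16],[48,0]]
[[4,16],[8,19],[10,11],[11,4],[24,0],[46,16],[48,0]]
[[4,16],[8,19],[10,11],[11,4],[24,0],[46,16],[48,1],[49,0]]
[[4,16],[8,19],[10,11],[11,4],[24,0],[46,16],[48,14],[50,0]]
[[4,16],[8,19],[10,11],[11,4],[24,0],[26,18],[27,0],[46,16],[48,14],[50,0]]
[[4,16],[8,19],[10,11],[11,4],[26,18],[27,0],[46,16],[48,14],[50,0]]
[[4,16],[8,19],[10,16],[12,4],[26,18],[27,0],[46,16],[48,14],[50,0]]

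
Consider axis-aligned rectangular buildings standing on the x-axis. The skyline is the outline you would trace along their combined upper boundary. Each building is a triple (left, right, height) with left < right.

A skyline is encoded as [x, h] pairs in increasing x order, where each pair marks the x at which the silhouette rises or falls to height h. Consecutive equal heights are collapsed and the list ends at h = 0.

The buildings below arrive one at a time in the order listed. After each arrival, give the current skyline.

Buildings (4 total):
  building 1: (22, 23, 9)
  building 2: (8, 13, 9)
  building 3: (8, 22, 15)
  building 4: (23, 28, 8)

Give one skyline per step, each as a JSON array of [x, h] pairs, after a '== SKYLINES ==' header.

== SKYLINES ==
[[22,9],[23,0]]
[[8,9],[13,0],[22,9],[23,0]]
[[8,15],[22,9],[23,0]]
[[8,15],[22,9],[23,8],[28,0]]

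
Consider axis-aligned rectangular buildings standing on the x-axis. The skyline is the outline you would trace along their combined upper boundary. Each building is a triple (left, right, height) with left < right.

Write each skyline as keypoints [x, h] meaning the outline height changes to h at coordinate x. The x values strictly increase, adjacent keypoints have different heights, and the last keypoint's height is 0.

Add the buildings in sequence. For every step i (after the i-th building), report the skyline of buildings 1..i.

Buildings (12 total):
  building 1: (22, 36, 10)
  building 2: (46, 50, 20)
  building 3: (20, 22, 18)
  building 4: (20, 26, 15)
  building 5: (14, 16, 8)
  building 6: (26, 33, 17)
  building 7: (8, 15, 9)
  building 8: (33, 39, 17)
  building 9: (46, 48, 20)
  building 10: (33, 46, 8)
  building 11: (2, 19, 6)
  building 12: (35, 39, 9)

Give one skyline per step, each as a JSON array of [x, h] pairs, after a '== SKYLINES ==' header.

== SKYLINES ==
[[22,10],[36,0]]
[[22,10],[36,0],[46,20],[50,0]]
[[20,18],[22,10],[36,0],[46,20],[50,0]]
[[20,18],[22,15],[26,10],[36,0],[46,20],[50,0]]
[[14,8],[16,0],[20,18],[22,15],[26,10],[36,0],[46,20],[50,0]]
[[14,8],[16,0],[20,18],[22,15],[26,17],[33,10],[36,0],[46,20],[50,0]]
[[8,9],[15,8],[16,0],[20,18],[22,15],[26,17],[33,10],[36,0],[46,20],[50,0]]
[[8,9],[15,8],[16,0],[20,18],[22,15],[26,17],[39,0],[46,20],[50,0]]
[[8,9],[15,8],[16,0],[20,18],[22,15],[26,17],[39,0],[46,20],[50,0]]
[[8,9],[15,8],[16,0],[20,18],[22,15],[26,17],[39,8],[46,20],[50,0]]
[[2,6],[8,9],[15,8],[16,6],[19,0],[20,18],[22,15],[26,17],[39,8],[46,20],[50,0]]
[[2,6],[8,9],[15,8],[16,6],[19,0],[20,18],[22,15],[26,17],[39,8],[46,20],[50,0]]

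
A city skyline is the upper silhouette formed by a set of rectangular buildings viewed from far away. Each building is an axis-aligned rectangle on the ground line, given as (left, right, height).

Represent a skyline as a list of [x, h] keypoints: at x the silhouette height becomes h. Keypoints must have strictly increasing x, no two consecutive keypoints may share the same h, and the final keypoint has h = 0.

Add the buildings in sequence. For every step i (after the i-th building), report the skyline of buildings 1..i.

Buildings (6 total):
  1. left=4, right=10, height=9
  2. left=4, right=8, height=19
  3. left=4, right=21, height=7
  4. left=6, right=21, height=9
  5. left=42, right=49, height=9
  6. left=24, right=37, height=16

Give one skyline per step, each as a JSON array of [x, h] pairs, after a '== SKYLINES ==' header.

== SKYLINES ==
[[4,9],[10,0]]
[[4,19],[8,9],[10,0]]
[[4,19],[8,9],[10,7],[21,0]]
[[4,19],[8,9],[21,0]]
[[4,19],[8,9],[21,0],[42,9],[49,0]]
[[4,19],[8,9],[21,0],[24,16],[37,0],[42,9],[49,0]]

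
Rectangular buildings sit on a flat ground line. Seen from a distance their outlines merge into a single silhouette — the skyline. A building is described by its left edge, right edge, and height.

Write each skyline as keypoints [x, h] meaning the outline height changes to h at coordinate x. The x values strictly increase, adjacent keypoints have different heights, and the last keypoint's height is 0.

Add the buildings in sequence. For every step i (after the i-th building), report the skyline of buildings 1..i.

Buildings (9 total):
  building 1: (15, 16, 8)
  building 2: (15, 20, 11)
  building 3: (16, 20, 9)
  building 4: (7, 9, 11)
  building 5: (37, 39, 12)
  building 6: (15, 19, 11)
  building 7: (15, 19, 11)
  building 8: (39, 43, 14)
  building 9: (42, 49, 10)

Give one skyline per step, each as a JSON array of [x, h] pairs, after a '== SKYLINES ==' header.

== SKYLINES ==
[[15,8],[16,0]]
[[15,11],[20,0]]
[[15,11],[20,0]]
[[7,11],[9,0],[15,11],[20,0]]
[[7,11],[9,0],[15,11],[20,0],[37,12],[39,0]]
[[7,11],[9,0],[15,11],[20,0],[37,12],[39,0]]
[[7,11],[9,0],[15,11],[20,0],[37,12],[39,0]]
[[7,11],[9,0],[15,11],[20,0],[37,12],[39,14],[43,0]]
[[7,11],[9,0],[15,11],[20,0],[37,12],[39,14],[43,10],[49,0]]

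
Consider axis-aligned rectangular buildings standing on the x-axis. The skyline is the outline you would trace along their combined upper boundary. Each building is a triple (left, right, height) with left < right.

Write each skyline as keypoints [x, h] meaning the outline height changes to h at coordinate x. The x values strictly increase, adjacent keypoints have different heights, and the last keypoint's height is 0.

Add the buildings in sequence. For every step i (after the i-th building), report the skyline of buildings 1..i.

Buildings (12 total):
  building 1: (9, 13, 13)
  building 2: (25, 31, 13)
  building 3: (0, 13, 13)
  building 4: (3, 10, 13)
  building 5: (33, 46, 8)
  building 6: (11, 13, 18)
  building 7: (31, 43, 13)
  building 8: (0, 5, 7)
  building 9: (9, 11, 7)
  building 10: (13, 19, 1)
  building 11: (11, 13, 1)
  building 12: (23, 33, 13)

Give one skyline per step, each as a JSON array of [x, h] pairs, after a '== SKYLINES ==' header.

== SKYLINES ==
[[9,13],[13,0]]
[[9,13],[13,0],[25,13],[31,0]]
[[0,13],[13,0],[25,13],[31,0]]
[[0,13],[13,0],[25,13],[31,0]]
[[0,13],[13,0],[25,13],[31,0],[33,8],[46,0]]
[[0,13],[11,18],[13,0],[25,13],[31,0],[33,8],[46,0]]
[[0,13],[11,18],[13,0],[25,13],[43,8],[46,0]]
[[0,13],[11,18],[13,0],[25,13],[43,8],[46,0]]
[[0,13],[11,18],[13,0],[25,13],[43,8],[46,0]]
[[0,13],[11,18],[13,1],[19,0],[25,13],[43,8],[46,0]]
[[0,13],[11,18],[13,1],[19,0],[25,13],[43,8],[46,0]]
[[0,13],[11,18],[13,1],[19,0],[23,13],[43,8],[46,0]]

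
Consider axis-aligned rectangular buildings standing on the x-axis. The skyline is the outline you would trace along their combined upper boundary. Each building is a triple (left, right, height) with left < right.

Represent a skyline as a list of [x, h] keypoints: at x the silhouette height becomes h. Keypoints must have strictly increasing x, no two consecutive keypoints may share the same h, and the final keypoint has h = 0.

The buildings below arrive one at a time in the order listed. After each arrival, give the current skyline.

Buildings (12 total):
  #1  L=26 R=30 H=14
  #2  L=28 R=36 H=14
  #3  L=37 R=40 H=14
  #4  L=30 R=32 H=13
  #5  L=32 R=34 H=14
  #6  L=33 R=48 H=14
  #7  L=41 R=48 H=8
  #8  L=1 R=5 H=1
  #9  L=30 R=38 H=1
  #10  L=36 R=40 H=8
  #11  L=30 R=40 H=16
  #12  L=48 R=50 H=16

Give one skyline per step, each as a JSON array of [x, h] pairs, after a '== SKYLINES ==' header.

== SKYLINES ==
[[26,14],[30,0]]
[[26,14],[36,0]]
[[26,14],[36,0],[37,14],[40,0]]
[[26,14],[36,0],[37,14],[40,0]]
[[26,14],[36,0],[37,14],[40,0]]
[[26,14],[48,0]]
[[26,14],[48,0]]
[[1,1],[5,0],[26,14],[48,0]]
[[1,1],[5,0],[26,14],[48,0]]
[[1,1],[5,0],[26,14],[48,0]]
[[1,1],[5,0],[26,14],[30,16],[40,14],[48,0]]
[[1,1],[5,0],[26,14],[30,16],[40,14],[48,16],[50,0]]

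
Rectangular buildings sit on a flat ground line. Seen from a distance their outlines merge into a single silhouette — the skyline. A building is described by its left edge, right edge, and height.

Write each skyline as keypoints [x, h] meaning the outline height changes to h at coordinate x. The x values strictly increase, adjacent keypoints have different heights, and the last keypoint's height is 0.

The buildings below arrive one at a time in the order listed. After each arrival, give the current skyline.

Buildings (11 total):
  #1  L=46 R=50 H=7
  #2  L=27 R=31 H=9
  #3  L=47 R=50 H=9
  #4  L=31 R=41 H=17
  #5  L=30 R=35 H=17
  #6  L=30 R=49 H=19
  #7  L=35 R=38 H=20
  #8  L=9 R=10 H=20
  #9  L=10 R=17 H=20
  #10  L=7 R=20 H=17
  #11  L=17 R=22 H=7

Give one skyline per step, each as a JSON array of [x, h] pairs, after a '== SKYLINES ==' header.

== SKYLINES ==
[[46,7],[50,0]]
[[27,9],[31,0],[46,7],[50,0]]
[[27,9],[31,0],[46,7],[47,9],[50,0]]
[[27,9],[31,17],[41,0],[46,7],[47,9],[50,0]]
[[27,9],[30,17],[41,0],[46,7],[47,9],[50,0]]
[[27,9],[30,19],[49,9],[50,0]]
[[27,9],[30,19],[35,20],[38,19],[49,9],[50,0]]
[[9,20],[10,0],[27,9],[30,19],[35,20],[38,19],[49,9],[50,0]]
[[9,20],[17,0],[27,9],[30,19],[35,20],[38,19],[49,9],[50,0]]
[[7,17],[9,20],[17,17],[20,0],[27,9],[30,19],[35,20],[38,19],[49,9],[50,0]]
[[7,17],[9,20],[17,17],[20,7],[22,0],[27,9],[30,19],[35,20],[38,19],[49,9],[50,0]]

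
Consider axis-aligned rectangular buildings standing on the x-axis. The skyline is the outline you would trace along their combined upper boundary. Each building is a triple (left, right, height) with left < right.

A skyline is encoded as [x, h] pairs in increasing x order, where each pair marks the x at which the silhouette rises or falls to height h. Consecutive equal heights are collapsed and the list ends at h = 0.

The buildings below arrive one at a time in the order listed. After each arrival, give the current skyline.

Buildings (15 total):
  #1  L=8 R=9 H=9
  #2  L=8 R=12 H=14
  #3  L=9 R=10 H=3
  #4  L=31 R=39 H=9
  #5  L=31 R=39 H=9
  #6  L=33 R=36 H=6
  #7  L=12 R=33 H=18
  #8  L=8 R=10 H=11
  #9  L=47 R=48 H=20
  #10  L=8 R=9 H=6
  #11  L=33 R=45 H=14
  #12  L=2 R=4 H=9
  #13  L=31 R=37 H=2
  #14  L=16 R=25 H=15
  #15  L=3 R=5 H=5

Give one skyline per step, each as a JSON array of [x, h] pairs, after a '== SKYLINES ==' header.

== SKYLINES ==
[[8,9],[9,0]]
[[8,14],[12,0]]
[[8,14],[12,0]]
[[8,14],[12,0],[31,9],[39,0]]
[[8,14],[12,0],[31,9],[39,0]]
[[8,14],[12,0],[31,9],[39,0]]
[[8,14],[12,18],[33,9],[39,0]]
[[8,14],[12,18],[33,9],[39,0]]
[[8,14],[12,18],[33,9],[39,0],[47,20],[48,0]]
[[8,14],[12,18],[33,9],[39,0],[47,20],[48,0]]
[[8,14],[12,18],[33,14],[45,0],[47,20],[48,0]]
[[2,9],[4,0],[8,14],[12,18],[33,14],[45,0],[47,20],[48,0]]
[[2,9],[4,0],[8,14],[12,18],[33,14],[45,0],[47,20],[48,0]]
[[2,9],[4,0],[8,14],[12,18],[33,14],[45,0],[47,20],[48,0]]
[[2,9],[4,5],[5,0],[8,14],[12,18],[33,14],[45,0],[47,20],[48,0]]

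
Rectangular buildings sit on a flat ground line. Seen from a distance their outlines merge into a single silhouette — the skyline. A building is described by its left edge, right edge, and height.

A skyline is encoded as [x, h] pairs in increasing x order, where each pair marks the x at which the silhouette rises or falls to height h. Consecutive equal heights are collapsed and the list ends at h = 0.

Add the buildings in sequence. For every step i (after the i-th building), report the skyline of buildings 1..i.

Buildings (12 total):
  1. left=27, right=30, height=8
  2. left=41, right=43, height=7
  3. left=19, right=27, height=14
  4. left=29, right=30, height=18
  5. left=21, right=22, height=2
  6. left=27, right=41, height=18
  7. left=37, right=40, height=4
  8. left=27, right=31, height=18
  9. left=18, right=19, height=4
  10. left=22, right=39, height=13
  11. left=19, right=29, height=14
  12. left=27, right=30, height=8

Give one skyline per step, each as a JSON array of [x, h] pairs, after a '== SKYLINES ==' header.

== SKYLINES ==
[[27,8],[30,0]]
[[27,8],[30,0],[41,7],[43,0]]
[[19,14],[27,8],[30,0],[41,7],[43,0]]
[[19,14],[27,8],[29,18],[30,0],[41,7],[43,0]]
[[19,14],[27,8],[29,18],[30,0],[41,7],[43,0]]
[[19,14],[27,18],[41,7],[43,0]]
[[19,14],[27,18],[41,7],[43,0]]
[[19,14],[27,18],[41,7],[43,0]]
[[18,4],[19,14],[27,18],[41,7],[43,0]]
[[18,4],[19,14],[27,18],[41,7],[43,0]]
[[18,4],[19,14],[27,18],[41,7],[43,0]]
[[18,4],[19,14],[27,18],[41,7],[43,0]]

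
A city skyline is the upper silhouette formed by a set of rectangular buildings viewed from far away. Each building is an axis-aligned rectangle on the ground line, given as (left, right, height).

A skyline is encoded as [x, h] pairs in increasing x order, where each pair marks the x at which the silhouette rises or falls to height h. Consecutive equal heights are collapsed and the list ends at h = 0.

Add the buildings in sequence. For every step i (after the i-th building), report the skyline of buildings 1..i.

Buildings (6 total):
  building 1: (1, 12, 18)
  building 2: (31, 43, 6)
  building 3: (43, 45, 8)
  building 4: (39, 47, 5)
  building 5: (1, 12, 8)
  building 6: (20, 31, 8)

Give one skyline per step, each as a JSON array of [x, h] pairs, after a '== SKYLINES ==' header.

== SKYLINES ==
[[1,18],[12,0]]
[[1,18],[12,0],[31,6],[43,0]]
[[1,18],[12,0],[31,6],[43,8],[45,0]]
[[1,18],[12,0],[31,6],[43,8],[45,5],[47,0]]
[[1,18],[12,0],[31,6],[43,8],[45,5],[47,0]]
[[1,18],[12,0],[20,8],[31,6],[43,8],[45,5],[47,0]]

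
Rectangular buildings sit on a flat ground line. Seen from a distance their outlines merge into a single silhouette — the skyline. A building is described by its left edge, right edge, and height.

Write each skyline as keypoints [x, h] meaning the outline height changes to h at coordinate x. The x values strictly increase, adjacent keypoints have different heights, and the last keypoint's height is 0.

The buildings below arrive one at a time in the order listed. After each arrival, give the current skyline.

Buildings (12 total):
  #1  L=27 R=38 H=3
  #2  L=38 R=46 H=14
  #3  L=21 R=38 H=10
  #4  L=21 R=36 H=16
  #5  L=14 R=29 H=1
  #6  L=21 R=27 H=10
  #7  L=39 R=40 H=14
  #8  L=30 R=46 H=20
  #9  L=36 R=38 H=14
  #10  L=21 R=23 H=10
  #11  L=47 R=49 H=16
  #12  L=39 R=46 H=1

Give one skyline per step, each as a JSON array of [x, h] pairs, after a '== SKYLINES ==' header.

== SKYLINES ==
[[27,3],[38,0]]
[[27,3],[38,14],[46,0]]
[[21,10],[38,14],[46,0]]
[[21,16],[36,10],[38,14],[46,0]]
[[14,1],[21,16],[36,10],[38,14],[46,0]]
[[14,1],[21,16],[36,10],[38,14],[46,0]]
[[14,1],[21,16],[36,10],[38,14],[46,0]]
[[14,1],[21,16],[30,20],[46,0]]
[[14,1],[21,16],[30,20],[46,0]]
[[14,1],[21,16],[30,20],[46,0]]
[[14,1],[21,16],[30,20],[46,0],[47,16],[49,0]]
[[14,1],[21,16],[30,20],[46,0],[47,16],[49,0]]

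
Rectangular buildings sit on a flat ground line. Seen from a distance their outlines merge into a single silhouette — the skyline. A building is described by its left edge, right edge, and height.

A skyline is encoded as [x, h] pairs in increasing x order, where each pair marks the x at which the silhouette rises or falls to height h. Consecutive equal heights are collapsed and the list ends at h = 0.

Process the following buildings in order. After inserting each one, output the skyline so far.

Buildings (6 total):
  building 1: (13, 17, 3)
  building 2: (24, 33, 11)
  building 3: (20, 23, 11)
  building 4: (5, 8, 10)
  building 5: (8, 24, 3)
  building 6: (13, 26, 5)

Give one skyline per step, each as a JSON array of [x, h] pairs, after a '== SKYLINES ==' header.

== SKYLINES ==
[[13,3],[17,0]]
[[13,3],[17,0],[24,11],[33,0]]
[[13,3],[17,0],[20,11],[23,0],[24,11],[33,0]]
[[5,10],[8,0],[13,3],[17,0],[20,11],[23,0],[24,11],[33,0]]
[[5,10],[8,3],[20,11],[23,3],[24,11],[33,0]]
[[5,10],[8,3],[13,5],[20,11],[23,5],[24,11],[33,0]]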